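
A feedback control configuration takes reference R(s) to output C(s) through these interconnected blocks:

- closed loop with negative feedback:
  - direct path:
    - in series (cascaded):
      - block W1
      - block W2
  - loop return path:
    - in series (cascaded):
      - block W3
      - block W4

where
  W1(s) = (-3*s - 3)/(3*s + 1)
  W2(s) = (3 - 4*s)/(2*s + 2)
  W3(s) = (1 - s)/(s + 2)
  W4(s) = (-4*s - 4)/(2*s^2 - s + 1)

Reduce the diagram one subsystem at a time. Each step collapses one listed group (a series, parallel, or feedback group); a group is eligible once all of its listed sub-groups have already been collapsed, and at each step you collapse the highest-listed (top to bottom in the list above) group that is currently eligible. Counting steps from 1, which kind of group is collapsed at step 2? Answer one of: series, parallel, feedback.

1. series reduction of W1, W2
2. reduce the series chain W3, W4
3. close the feedback loop around (W1*W2), (W3*W4)
The group at step 2 is a series group.

Final answer: series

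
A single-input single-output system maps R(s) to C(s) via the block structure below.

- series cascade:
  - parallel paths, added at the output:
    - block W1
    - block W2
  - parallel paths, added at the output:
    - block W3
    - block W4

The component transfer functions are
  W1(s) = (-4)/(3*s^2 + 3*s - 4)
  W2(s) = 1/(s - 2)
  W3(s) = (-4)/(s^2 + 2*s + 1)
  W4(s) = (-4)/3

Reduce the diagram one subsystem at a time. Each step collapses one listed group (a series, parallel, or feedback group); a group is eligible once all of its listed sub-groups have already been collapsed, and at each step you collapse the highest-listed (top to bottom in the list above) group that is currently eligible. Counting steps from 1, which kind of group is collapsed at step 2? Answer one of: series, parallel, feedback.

Step 1. add W1, W2 (parallel)
Step 2. combine W3, W4 in parallel
Step 3. reduce the series chain (W1+W2), (W3+W4)
At step 2 the group reduced is parallel.

Hence the answer: parallel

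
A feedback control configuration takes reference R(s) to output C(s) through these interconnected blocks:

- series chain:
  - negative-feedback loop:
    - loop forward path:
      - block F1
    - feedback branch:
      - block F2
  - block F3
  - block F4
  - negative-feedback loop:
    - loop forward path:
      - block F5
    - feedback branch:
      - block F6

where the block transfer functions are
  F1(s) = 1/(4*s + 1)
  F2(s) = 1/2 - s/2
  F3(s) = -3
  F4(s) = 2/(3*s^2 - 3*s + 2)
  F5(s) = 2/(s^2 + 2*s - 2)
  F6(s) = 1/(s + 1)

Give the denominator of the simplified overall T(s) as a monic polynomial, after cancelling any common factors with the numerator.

1. apply the feedback formula to F1, F2 = 2/(7*s + 3)
2. apply the feedback formula to F5, F6 = (2*s + 2)/(s^3 + 3*s^2)
3. cascade [F1/(1+F1*F2)], F3, F4, [F5/(1+F5*F6)] = (-24*s - 24)/(21*s^6 + 51*s^5 - 31*s^4 + 21*s^3 + 18*s^2)
T(s) is the step-3 result (common factors already cancelled). Leading coefficient of the denominator: 21. Divide through by 21 for the monic polynomial.

Therefore the answer is s^6 + 17*s^5/7 - 31*s^4/21 + s^3 + 6*s^2/7.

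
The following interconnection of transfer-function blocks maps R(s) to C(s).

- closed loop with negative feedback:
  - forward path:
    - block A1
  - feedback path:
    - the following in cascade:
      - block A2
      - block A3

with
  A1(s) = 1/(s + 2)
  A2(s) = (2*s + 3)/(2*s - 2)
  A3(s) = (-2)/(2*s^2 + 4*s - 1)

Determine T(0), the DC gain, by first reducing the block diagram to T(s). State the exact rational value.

Step 1. reduce the series chain A2, A3: (-2*s - 3)/(2*s^3 + 2*s^2 - 5*s + 1)
Step 2. feedback reduction of A1, (A2*A3): (2*s^3 + 2*s^2 - 5*s + 1)/(2*s^4 + 6*s^3 - s^2 - 11*s - 1)
DC gain: substitute s = 0 into T(s) from step 2: T(0) = 1/(-1) = -1.

Answer: -1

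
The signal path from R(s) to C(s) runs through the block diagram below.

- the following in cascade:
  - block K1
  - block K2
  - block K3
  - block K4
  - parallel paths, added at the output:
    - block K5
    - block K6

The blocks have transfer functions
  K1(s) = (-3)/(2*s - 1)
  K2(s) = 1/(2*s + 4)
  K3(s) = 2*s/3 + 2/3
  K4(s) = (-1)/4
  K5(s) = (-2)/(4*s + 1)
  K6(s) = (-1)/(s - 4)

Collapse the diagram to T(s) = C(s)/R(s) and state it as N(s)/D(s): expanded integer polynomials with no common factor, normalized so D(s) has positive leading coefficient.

The answer is (-6*s^2 + s + 7)/(32*s^4 - 72*s^3 - 244*s^2 + 72*s + 32).

Reasoning:
1. add K5, K6 (parallel); result (7 - 6*s)/(4*s^2 - 15*s - 4)
2. multiply K1, K2, K3, K4, (K5+K6) (series), which is the overall transfer function T(s) = C(s)/R(s) in lowest terms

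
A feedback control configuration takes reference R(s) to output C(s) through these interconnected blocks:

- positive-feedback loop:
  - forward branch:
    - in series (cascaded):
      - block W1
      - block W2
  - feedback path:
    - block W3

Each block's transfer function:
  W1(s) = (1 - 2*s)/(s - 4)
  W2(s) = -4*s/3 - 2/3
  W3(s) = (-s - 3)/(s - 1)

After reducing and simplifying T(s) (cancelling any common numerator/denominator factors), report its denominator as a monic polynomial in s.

Step 1 - multiply W1, W2 (series): (8*s^2 - 2)/(3*s - 12)
Step 2 - collapse the loop ((W1*W2) forward, W3 return): (8*s^3 - 8*s^2 - 2*s + 2)/(8*s^3 + 27*s^2 - 17*s + 6)
The result of step 2 is T(s) in lowest terms. Its denominator has leading coefficient 8; dividing the denominator through by 8 makes it monic.

Therefore the answer is s^3 + 27*s^2/8 - 17*s/8 + 3/4.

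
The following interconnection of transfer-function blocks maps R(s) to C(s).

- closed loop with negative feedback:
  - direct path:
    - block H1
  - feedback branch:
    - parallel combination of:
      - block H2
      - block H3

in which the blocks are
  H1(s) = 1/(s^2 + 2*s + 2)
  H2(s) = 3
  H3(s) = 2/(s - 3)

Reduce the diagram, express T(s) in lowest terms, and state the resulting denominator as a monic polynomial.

Step 1: sum the parallel branches H2, H3 -> (3*s - 7)/(s - 3)
Step 2: apply the feedback formula to H1, (H2+H3) -> (s - 3)/(s^3 - s^2 - s - 13)
Step 2 gives the fully reduced T(s), with no common factor left to cancel. The denominator is already monic (leading coefficient 1).

Hence the answer: s^3 - s^2 - s - 13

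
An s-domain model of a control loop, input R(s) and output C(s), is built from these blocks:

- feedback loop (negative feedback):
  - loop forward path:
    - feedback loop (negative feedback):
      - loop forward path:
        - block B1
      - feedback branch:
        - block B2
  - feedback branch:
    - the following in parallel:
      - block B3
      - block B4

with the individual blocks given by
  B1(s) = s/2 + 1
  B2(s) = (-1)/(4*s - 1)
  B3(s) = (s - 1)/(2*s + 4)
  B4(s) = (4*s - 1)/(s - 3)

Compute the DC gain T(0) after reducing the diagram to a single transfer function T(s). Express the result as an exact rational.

Step 1. collapse the loop (B1 forward, B2 return) gives (4*s^2 + 7*s - 2)/(7*s - 4)
Step 2. sum the parallel branches B3, B4 gives (9*s^2 + 10*s - 1)/(2*s^2 - 2*s - 12)
Step 3. reduce the feedback loop with forward [B1/(1+B1*B2)] and return (B3+B4) gives (8*s^3 - 10*s^2 - 46*s + 12)/(36*s^3 + 45*s^2 - 64*s + 25)
Evaluating the step-3 result (the overall T(s)) at s = 0 gives T(0) = 12/25.

Answer: 12/25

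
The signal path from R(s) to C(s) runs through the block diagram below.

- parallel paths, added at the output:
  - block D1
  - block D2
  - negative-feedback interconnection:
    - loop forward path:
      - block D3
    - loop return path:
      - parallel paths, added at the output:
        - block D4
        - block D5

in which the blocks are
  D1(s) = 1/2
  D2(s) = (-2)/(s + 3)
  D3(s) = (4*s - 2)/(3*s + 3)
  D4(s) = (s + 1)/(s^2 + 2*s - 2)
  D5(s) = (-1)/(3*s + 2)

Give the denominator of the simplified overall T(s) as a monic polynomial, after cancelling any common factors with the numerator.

Step 1 - parallel reduction of D4, D5 = (2*s^2 + 3*s + 4)/(3*s^3 + 8*s^2 - 2*s - 4)
Step 2 - feedback reduction of D3, (D4+D5) = (12*s^4 + 26*s^3 - 24*s^2 - 12*s + 8)/(9*s^4 + 41*s^3 + 26*s^2 - 8*s - 20)
Step 3 - add D1, D2, [D3/(1+D3*(D4+D5))] (parallel) = (33*s^5 + 156*s^4 + 93*s^3 - 202*s^2 - 68*s + 68)/(18*s^5 + 136*s^4 + 298*s^3 + 140*s^2 - 88*s - 120)
Step 3 gives the fully reduced T(s), with no common factor left to cancel. The denominator's leading coefficient is 18, so divide each of its coefficients by 18 to get the monic form.

Final answer: s^5 + 68*s^4/9 + 149*s^3/9 + 70*s^2/9 - 44*s/9 - 20/3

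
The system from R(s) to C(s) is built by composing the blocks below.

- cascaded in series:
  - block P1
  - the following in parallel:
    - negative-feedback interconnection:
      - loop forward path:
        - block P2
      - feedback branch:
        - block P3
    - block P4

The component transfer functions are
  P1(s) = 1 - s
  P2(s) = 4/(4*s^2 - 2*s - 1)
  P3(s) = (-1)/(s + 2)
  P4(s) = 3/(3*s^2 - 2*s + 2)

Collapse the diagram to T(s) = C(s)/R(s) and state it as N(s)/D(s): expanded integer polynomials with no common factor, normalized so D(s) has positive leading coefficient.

Step 1: close the feedback loop around P2, P3: (4*s + 8)/(4*s^3 + 6*s^2 - 5*s - 6)
Step 2: combine [P2/(1+P2*P3)], P4 in parallel: (24*s^3 + 34*s^2 - 23*s - 2)/(12*s^5 + 10*s^4 - 19*s^3 + 4*s^2 + 2*s - 12)
Step 3: multiply P1, ([P2/(1+P2*P3)]+P4) (series), which is the overall transfer function T(s) = C(s)/R(s) in lowest terms

Answer: (-24*s^4 - 10*s^3 + 57*s^2 - 21*s - 2)/(12*s^5 + 10*s^4 - 19*s^3 + 4*s^2 + 2*s - 12)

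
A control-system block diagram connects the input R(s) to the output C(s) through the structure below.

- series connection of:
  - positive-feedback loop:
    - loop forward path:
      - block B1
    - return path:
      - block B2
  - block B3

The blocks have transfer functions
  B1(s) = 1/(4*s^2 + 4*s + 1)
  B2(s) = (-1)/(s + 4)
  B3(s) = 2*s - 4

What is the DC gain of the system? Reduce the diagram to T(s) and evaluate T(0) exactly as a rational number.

Step 1: close the feedback loop around B1, B2 -> (s + 4)/(4*s^3 + 20*s^2 + 17*s + 5)
Step 2: combine [B1/(1-B1*B2)], B3 in series -> (2*s^2 + 4*s - 16)/(4*s^3 + 20*s^2 + 17*s + 5)
DC gain: substitute s = 0 into T(s) from step 2: T(0) = -16/5.

Therefore the answer is -16/5.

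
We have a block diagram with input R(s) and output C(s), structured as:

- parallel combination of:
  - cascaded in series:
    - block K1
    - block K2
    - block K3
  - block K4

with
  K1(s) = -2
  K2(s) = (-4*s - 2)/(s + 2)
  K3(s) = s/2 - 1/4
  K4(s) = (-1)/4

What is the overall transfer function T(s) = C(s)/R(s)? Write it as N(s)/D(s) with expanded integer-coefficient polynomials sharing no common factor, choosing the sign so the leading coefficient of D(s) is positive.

Step 1: combine K1, K2, K3 in series, giving (4*s^2 - 1)/(s + 2)
Step 2: reduce the parallel group (K1*K2*K3), K4: this yields T(s), and no further normalization is needed

Answer: (16*s^2 - s - 6)/(4*s + 8)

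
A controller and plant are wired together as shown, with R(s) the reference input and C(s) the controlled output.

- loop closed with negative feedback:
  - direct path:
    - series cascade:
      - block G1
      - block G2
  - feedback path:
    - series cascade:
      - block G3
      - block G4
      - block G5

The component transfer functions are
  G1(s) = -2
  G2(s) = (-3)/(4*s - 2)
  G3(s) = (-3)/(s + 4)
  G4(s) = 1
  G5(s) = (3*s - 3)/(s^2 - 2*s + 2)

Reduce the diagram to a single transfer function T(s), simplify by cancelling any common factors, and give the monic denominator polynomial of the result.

(1) series reduction of G1, G2; result 3/(2*s - 1)
(2) multiply G3, G4, G5 (series); result (9 - 9*s)/(s^3 + 2*s^2 - 6*s + 8)
(3) apply the feedback formula to (G1*G2), (G3*G4*G5); result (3*s^3 + 6*s^2 - 18*s + 24)/(2*s^4 + 3*s^3 - 14*s^2 - 5*s + 19)
No further cancellation is possible in the step-3 result, so that is T(s). Its denominator becomes monic after dividing by the leading coefficient 2.

Answer: s^4 + 3*s^3/2 - 7*s^2 - 5*s/2 + 19/2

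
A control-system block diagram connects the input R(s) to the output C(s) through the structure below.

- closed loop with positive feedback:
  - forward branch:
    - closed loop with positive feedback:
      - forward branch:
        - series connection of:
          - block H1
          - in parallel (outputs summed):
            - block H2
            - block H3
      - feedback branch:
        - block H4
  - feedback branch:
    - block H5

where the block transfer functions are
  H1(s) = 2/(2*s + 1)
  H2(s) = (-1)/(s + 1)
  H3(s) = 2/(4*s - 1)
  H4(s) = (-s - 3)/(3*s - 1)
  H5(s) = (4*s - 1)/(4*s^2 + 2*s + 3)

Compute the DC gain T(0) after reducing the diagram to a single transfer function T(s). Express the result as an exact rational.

Step 1. reduce the parallel group H2, H3 gives (3 - 2*s)/(4*s^2 + 3*s - 1)
Step 2. cascade H1, (H2+H3) gives (6 - 4*s)/(8*s^3 + 10*s^2 + s - 1)
Step 3. collapse the loop ((H1*(H2+H3)) forward, H4 return) gives (-12*s^2 + 22*s - 6)/(24*s^4 + 22*s^3 - 11*s^2 - 10*s + 19)
Step 4. feedback reduction of [(H1*(H2+H3))/(1-(H1*(H2+H3))*H4)], H5 gives (-48*s^4 + 64*s^3 - 16*s^2 + 54*s - 18)/(96*s^6 + 136*s^5 + 72*s^4 + 52*s^3 - 77*s^2 + 54*s + 51)
Step 4 gives the overall T(s). Then T(0) = -18/51 = -6/17.

Answer: -6/17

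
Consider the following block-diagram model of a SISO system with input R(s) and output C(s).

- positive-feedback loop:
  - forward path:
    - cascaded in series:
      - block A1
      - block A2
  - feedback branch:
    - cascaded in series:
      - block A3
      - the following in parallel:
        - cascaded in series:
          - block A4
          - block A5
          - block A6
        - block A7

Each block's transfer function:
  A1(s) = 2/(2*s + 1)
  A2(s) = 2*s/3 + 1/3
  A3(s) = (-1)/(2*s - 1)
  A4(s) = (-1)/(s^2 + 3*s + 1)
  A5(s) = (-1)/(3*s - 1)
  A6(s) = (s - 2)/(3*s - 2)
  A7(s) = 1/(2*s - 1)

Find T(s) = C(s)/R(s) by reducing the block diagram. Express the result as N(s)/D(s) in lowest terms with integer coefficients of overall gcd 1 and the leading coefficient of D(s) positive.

[1] multiply A1, A2 (series): 2/3
[2] combine A4, A5, A6 in series: (s - 2)/(9*s^4 + 18*s^3 - 16*s^2 - 3*s + 2)
[3] combine (A4*A5*A6), A7 in parallel: (9*s^4 + 18*s^3 - 14*s^2 - 8*s + 4)/(18*s^5 + 27*s^4 - 50*s^3 + 10*s^2 + 7*s - 2)
[4] cascade A3, ((A4*A5*A6)+A7): (-9*s^4 - 18*s^3 + 14*s^2 + 8*s - 4)/(36*s^6 + 36*s^5 - 127*s^4 + 70*s^3 + 4*s^2 - 11*s + 2)
[5] collapse the loop ((A1*A2) forward, (A3*((A4*A5*A6)+A7)) return); the result is T(s) itself (integer coefficients, no common factor, positive leading denominator coefficient)

Hence the answer: (72*s^6 + 72*s^5 - 254*s^4 + 140*s^3 + 8*s^2 - 22*s + 4)/(108*s^6 + 108*s^5 - 363*s^4 + 246*s^3 - 16*s^2 - 49*s + 14)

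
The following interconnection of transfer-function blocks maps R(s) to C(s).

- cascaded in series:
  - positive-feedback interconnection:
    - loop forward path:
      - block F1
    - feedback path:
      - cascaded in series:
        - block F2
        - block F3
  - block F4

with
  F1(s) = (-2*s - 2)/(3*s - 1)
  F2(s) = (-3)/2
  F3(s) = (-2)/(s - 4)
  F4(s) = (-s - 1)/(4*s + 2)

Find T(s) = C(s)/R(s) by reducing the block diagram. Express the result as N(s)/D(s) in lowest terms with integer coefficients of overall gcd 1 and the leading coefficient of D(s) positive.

1. combine F2, F3 in series -> 3/(s - 4)
2. feedback reduction of F1, (F2*F3) -> (-2*s^2 + 6*s + 8)/(3*s^2 - 7*s + 10)
3. combine [F1/(1-F1*(F2*F3))], F4 in series, which is the overall transfer function T(s) = C(s)/R(s) in lowest terms

Final answer: (s^3 - 2*s^2 - 7*s - 4)/(6*s^3 - 11*s^2 + 13*s + 10)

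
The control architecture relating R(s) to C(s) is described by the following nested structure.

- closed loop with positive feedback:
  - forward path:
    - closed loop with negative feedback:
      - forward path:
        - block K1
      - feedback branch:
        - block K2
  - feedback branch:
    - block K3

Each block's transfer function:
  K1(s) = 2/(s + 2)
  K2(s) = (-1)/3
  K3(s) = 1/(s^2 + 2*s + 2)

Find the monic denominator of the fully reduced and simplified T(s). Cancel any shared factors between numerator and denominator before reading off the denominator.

Step 1 - collapse the loop (K1 forward, K2 return) = 6/(3*s + 4)
Step 2 - close the feedback loop around [K1/(1+K1*K2)], K3 = (6*s^2 + 12*s + 12)/(3*s^3 + 10*s^2 + 14*s + 2)
No further cancellation is possible in the step-2 result, so that is T(s). Its denominator becomes monic after dividing by the leading coefficient 3.

Therefore the answer is s^3 + 10*s^2/3 + 14*s/3 + 2/3.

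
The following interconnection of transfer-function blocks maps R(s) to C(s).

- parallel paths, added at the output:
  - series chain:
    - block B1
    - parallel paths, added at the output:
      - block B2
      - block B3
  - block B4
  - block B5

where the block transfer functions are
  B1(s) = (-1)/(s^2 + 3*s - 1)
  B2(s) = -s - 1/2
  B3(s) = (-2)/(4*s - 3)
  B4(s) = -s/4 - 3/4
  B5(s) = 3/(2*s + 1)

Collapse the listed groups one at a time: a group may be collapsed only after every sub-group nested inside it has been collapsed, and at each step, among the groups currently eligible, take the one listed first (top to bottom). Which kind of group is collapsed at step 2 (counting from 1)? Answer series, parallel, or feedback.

(1) add B2, B3 (parallel)
(2) reduce the series chain B1, (B2+B3)
(3) reduce the parallel group (B1*(B2+B3)), B4, B5
So the answer for step 2 is series.

Answer: series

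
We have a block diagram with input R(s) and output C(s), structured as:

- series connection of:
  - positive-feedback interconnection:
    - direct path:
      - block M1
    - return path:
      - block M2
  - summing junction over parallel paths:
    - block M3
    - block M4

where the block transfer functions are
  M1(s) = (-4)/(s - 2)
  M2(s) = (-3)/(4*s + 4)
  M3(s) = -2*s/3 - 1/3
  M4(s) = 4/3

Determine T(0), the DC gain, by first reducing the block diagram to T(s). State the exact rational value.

The answer is 4/5.

Reasoning:
Step 1. close the feedback loop around M1, M2; result (-4*s - 4)/(s^2 - s - 5)
Step 2. parallel reduction of M3, M4; result 1 - 2*s/3
Step 3. series reduction of [M1/(1-M1*M2)], (M3+M4); result (8*s^2 - 4*s - 12)/(3*s^2 - 3*s - 15)
The step-3 result is T(s). Setting s = 0: T(0) = -12/(-15) = 4/5.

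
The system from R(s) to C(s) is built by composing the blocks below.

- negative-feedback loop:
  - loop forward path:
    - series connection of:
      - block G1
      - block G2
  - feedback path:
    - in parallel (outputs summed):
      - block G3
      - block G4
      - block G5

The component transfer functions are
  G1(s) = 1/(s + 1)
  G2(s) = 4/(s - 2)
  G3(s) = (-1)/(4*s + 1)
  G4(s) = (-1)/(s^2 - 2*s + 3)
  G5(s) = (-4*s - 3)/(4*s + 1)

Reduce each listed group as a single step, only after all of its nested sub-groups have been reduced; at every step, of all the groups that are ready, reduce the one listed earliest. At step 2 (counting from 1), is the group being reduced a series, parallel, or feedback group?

[1] reduce the series chain G1, G2
[2] add G3, G4, G5 (parallel)
[3] reduce the feedback loop with forward (G1*G2) and return (G3+G4+G5)
At step 2 the group reduced is parallel.

Answer: parallel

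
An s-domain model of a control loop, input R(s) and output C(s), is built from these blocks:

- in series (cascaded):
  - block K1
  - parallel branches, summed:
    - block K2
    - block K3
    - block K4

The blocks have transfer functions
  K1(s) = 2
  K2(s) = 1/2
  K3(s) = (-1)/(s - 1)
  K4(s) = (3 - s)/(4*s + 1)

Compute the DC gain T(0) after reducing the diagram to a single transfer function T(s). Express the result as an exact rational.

First reduce the diagram to T(s).

Step 1. sum the parallel branches K2, K3, K4 -> (2*s^2 - 3*s - 9)/(8*s^2 - 6*s - 2)
Step 2. reduce the series chain K1, (K2+K3+K4) -> (2*s^2 - 3*s - 9)/(4*s^2 - 3*s - 1)
DC gain: substitute s = 0 into T(s) from step 2: T(0) = -9/(-1) = 9.

Answer: 9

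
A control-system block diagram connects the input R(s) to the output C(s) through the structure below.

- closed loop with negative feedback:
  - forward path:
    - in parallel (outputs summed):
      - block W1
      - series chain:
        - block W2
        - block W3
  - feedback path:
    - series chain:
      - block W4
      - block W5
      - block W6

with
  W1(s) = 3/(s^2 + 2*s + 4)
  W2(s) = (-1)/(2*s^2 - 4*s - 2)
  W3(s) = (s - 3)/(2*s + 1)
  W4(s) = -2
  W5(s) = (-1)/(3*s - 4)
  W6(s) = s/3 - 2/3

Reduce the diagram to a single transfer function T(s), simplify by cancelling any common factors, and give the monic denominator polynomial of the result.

Step 1: combine W2, W3 in series gives (3 - s)/(4*s^3 - 6*s^2 - 8*s - 2)
Step 2: reduce the parallel group W1, (W2*W3) gives (11*s^3 - 17*s^2 - 22*s + 6)/(4*s^5 + 2*s^4 - 4*s^3 - 42*s^2 - 36*s - 8)
Step 3: reduce the series chain W4, W5, W6 gives (2*s - 4)/(9*s - 12)
Step 4: close the feedback loop around (W1+(W2*W3)), (W4*W5*W6) gives (99*s^4 - 285*s^3 + 6*s^2 + 318*s - 72)/(36*s^6 - 30*s^5 - 38*s^4 - 408*s^3 + 204*s^2 + 460*s + 72)
T(s) is the step-4 result (common factors already cancelled). Leading coefficient of the denominator: 36. Divide through by 36 for the monic polynomial.

Final answer: s^6 - 5*s^5/6 - 19*s^4/18 - 34*s^3/3 + 17*s^2/3 + 115*s/9 + 2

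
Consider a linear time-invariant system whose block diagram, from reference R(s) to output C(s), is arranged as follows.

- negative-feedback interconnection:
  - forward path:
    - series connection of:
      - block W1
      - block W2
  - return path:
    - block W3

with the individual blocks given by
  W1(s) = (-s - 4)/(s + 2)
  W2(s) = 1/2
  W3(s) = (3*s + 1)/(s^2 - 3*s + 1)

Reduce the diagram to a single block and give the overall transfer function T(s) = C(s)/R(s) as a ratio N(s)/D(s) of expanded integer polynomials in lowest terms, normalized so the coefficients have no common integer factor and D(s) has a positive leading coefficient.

The answer is (-s^3 - s^2 + 11*s - 4)/(2*s^3 - 5*s^2 - 23*s).

Reasoning:
Step 1. reduce the series chain W1, W2: (-s - 4)/(2*s + 4)
Step 2. collapse the loop ((W1*W2) forward, W3 return), giving the overall T(s)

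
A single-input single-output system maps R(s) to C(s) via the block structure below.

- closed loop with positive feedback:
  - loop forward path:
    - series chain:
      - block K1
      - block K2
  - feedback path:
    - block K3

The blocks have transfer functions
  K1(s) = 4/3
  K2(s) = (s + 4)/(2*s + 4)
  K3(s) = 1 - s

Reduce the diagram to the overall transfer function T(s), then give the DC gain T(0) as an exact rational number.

The answer is -4.

Reasoning:
Step 1 - reduce the series chain K1, K2 gives (2*s + 8)/(3*s + 6)
Step 2 - reduce the feedback loop with forward (K1*K2) and return K3 gives (2*s + 8)/(2*s^2 + 9*s - 2)
The step-2 result is T(s). Setting s = 0: T(0) = 8/(-2) = -4.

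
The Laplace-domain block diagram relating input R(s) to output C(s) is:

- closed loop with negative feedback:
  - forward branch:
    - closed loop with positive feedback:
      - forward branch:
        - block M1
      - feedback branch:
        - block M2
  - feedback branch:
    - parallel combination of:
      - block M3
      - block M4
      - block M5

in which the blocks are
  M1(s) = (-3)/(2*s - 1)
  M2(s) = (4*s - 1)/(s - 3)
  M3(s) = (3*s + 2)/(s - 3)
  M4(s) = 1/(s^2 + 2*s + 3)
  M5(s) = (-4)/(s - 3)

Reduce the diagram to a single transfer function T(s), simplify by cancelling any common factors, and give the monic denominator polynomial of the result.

First reduce the diagram to T(s).

[1] apply the feedback formula to M1, M2 gives (9 - 3*s)/(2*s^2 + 5*s)
[2] sum the parallel branches M3, M4, M5 gives (3*s^3 + 4*s^2 + 6*s - 9)/(s^3 - s^2 - 3*s - 9)
[3] apply the feedback formula to [M1/(1-M1*M2)], (M3+M4+M5) gives (-3*s^3 + 3*s^2 + 9*s + 27)/(2*s^4 + 4*s^2 - 3*s + 27)
The result of step 3 is T(s) in lowest terms. Its denominator has leading coefficient 2; dividing the denominator through by 2 makes it monic.

Answer: s^4 + 2*s^2 - 3*s/2 + 27/2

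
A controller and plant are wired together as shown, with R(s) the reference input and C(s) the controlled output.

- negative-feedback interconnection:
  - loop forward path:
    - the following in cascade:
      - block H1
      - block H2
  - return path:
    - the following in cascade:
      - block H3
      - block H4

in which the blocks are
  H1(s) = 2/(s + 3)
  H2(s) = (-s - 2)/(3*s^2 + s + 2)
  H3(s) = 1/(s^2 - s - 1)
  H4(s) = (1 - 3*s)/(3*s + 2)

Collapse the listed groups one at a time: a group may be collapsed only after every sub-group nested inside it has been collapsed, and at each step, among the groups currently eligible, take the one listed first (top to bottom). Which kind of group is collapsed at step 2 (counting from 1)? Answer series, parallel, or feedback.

The answer is series.

Reasoning:
[1] reduce the series chain H1, H2
[2] reduce the series chain H3, H4
[3] collapse the loop ((H1*H2) forward, (H3*H4) return)
Step 2: series.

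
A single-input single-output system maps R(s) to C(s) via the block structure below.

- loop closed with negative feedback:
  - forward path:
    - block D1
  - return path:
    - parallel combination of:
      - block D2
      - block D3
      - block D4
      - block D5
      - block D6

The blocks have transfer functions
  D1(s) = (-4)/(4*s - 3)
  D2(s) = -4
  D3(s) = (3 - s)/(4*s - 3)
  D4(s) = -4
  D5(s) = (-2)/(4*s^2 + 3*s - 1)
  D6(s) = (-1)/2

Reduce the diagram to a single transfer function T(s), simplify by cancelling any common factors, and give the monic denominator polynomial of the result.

Step 1. add D2, D3, D4, D5, D6 (parallel) gives (-280*s^3 + 18*s^2 + 225*s - 45)/(32*s^3 - 26*s + 6)
Step 2. collapse the loop (D1 forward, (D2+D3+D4+D5+D6) return) gives (-64*s^3 + 52*s - 12)/(64*s^4 + 512*s^3 - 88*s^2 - 399*s + 81)
The result of step 2 is T(s) in lowest terms. Its denominator has leading coefficient 64; dividing the denominator through by 64 makes it monic.

Therefore the answer is s^4 + 8*s^3 - 11*s^2/8 - 399*s/64 + 81/64.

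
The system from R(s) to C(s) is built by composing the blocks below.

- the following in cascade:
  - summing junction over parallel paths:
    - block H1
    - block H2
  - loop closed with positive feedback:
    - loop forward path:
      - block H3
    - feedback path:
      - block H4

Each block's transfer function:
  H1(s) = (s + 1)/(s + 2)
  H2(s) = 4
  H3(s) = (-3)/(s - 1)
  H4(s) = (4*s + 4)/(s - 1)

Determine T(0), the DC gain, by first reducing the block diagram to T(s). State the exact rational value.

[1] combine H1, H2 in parallel: (5*s + 9)/(s + 2)
[2] collapse the loop (H3 forward, H4 return): (3 - 3*s)/(s^2 + 10*s + 13)
[3] reduce the series chain (H1+H2), [H3/(1-H3*H4)]: (-15*s^2 - 12*s + 27)/(s^3 + 12*s^2 + 33*s + 26)
Step 3 gives the overall T(s). Then T(0) = 27/26.

Answer: 27/26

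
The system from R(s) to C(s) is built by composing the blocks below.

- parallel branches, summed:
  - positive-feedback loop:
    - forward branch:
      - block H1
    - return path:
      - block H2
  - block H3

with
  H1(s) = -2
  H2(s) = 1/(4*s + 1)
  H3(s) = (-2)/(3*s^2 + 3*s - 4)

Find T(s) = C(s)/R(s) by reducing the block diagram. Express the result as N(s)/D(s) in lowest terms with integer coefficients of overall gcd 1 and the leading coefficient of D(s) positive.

1. close the feedback loop around H1, H2 = (-8*s - 2)/(4*s + 3)
2. sum the parallel branches [H1/(1-H1*H2)], H3: this yields T(s), and no further normalization is needed

Answer: (-24*s^3 - 30*s^2 + 18*s + 2)/(12*s^3 + 21*s^2 - 7*s - 12)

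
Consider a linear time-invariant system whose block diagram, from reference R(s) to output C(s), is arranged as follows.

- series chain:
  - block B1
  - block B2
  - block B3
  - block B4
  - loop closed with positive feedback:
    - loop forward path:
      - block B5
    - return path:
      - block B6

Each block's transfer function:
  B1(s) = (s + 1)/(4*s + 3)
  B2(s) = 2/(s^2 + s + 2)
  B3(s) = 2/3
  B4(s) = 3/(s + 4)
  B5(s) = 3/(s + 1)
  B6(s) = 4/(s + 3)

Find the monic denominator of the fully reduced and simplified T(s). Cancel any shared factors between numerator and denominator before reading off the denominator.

The answer is s^6 + 39*s^5/4 + 95*s^4/4 - s^3/4 - 127*s^2/4 - 177*s/2 - 54.

Reasoning:
Step 1. close the feedback loop around B5, B6 = (3*s + 9)/(s^2 + 4*s - 9)
Step 2. reduce the series chain B1, B2, B3, B4, [B5/(1-B5*B6)] = (12*s^2 + 48*s + 36)/(4*s^6 + 39*s^5 + 95*s^4 - s^3 - 127*s^2 - 354*s - 216)
T(s) is the step-2 result (common factors already cancelled). Leading coefficient of the denominator: 4. Divide through by 4 for the monic polynomial.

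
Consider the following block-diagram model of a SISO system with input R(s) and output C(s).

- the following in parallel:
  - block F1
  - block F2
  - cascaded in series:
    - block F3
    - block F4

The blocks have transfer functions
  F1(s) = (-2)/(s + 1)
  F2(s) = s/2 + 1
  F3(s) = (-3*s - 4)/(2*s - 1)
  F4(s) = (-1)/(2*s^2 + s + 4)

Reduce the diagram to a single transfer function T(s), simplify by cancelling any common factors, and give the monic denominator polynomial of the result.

[1] multiply F3, F4 (series); result (3*s + 4)/(4*s^3 + 7*s - 4)
[2] add F1, F2, (F3*F4) (parallel); result (4*s^5 + 12*s^4 - s^3 + 23*s^2 - 12*s + 16)/(8*s^4 + 8*s^3 + 14*s^2 + 6*s - 8)
T(s) is the step-2 result (common factors already cancelled). Leading coefficient of the denominator: 8. Divide through by 8 for the monic polynomial.

Answer: s^4 + s^3 + 7*s^2/4 + 3*s/4 - 1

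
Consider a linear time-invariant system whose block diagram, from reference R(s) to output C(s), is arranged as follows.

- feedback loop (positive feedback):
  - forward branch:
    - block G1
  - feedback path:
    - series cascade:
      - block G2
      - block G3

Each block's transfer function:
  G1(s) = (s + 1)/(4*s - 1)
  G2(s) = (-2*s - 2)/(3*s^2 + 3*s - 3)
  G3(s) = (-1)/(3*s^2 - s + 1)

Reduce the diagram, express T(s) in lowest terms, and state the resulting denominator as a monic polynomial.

1. series reduction of G2, G3, giving (2*s + 2)/(9*s^4 + 6*s^3 - 9*s^2 + 6*s - 3)
2. reduce the feedback loop with forward G1 and return (G2*G3), giving (9*s^5 + 15*s^4 - 3*s^3 - 3*s^2 + 3*s - 3)/(36*s^5 + 15*s^4 - 42*s^3 + 31*s^2 - 22*s + 1)
That last expression is T(s), already simplified. Scaling its denominator by 1/36 (the reciprocal of the leading coefficient) yields the monic denominator.

Therefore the answer is s^5 + 5*s^4/12 - 7*s^3/6 + 31*s^2/36 - 11*s/18 + 1/36.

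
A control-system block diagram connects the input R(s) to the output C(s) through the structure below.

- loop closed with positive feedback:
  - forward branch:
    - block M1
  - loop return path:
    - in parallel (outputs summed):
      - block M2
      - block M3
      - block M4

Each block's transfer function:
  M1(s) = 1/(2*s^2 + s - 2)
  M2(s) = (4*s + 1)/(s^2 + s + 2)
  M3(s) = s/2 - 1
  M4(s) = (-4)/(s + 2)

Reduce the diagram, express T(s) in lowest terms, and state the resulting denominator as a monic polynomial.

Reducing step by step:

1. parallel reduction of M2, M3, M4: (s^4 + s^3 - 2*s^2 + 6*s - 20)/(2*s^3 + 6*s^2 + 8*s + 8)
2. feedback reduction of M1, (M2+M3+M4): (2*s^3 + 6*s^2 + 8*s + 8)/(4*s^5 + 13*s^4 + 17*s^3 + 14*s^2 - 14*s + 4)
No further cancellation is possible in the step-2 result, so that is T(s). Its denominator becomes monic after dividing by the leading coefficient 4.

Answer: s^5 + 13*s^4/4 + 17*s^3/4 + 7*s^2/2 - 7*s/2 + 1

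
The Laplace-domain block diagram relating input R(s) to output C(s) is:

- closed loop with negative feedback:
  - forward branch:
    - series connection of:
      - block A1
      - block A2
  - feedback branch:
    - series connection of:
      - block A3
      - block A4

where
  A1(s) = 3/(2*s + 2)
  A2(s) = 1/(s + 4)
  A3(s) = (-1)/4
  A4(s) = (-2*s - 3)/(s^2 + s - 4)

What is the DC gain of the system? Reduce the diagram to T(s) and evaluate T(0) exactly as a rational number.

Reducing step by step:

[1] cascade A1, A2 = 3/(2*s^2 + 10*s + 8)
[2] cascade A3, A4 = (2*s + 3)/(4*s^2 + 4*s - 16)
[3] feedback reduction of (A1*A2), (A3*A4) = (12*s^2 + 12*s - 48)/(8*s^4 + 48*s^3 + 40*s^2 - 122*s - 119)
The step-3 result is T(s). Setting s = 0: T(0) = -48/(-119) = 48/119.

Answer: 48/119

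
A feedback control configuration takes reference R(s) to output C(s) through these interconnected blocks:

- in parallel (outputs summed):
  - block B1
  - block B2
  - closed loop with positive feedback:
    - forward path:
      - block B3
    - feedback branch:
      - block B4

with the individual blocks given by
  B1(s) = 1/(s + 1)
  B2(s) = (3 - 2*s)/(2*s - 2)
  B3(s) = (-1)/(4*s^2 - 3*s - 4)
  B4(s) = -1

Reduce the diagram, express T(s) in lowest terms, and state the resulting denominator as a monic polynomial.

Reducing step by step:

Step 1: feedback reduction of B3, B4 -> (-1)/(4*s^2 - 3*s - 5)
Step 2: combine B1, B2, [B3/(1-B3*B4)] in parallel -> (-8*s^4 + 18*s^3 + 3*s^2 - 18*s - 3)/(8*s^4 - 6*s^3 - 18*s^2 + 6*s + 10)
The result of step 2 is T(s) in lowest terms. Its denominator has leading coefficient 8; dividing the denominator through by 8 makes it monic.

Answer: s^4 - 3*s^3/4 - 9*s^2/4 + 3*s/4 + 5/4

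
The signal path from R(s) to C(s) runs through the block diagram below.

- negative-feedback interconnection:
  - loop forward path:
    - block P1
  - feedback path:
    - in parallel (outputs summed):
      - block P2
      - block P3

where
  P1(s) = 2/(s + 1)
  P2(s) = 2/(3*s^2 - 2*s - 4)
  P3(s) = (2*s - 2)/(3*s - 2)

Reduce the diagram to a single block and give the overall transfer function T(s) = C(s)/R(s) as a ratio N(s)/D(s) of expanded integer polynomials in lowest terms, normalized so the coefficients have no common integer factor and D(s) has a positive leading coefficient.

[1] sum the parallel branches P2, P3 gives (6*s^3 - 10*s^2 + 2*s + 4)/(9*s^3 - 12*s^2 - 8*s + 8)
[2] collapse the loop (P1 forward, (P2+P3) return), which is the overall transfer function T(s) = C(s)/R(s) in lowest terms

Final answer: (18*s^3 - 24*s^2 - 16*s + 16)/(9*s^4 + 9*s^3 - 40*s^2 + 4*s + 16)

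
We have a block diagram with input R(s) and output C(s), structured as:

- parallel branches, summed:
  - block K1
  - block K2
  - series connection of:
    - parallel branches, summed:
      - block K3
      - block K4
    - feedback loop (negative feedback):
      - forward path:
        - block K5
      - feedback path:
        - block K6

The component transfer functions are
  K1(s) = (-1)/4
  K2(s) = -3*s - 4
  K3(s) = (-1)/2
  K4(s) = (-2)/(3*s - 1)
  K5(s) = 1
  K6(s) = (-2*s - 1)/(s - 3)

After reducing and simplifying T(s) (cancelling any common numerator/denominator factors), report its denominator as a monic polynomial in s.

The answer is s^2 + 11*s/3 - 4/3.

Reasoning:
Step 1: add K3, K4 (parallel); result (-3*s - 3)/(6*s - 2)
Step 2: reduce the feedback loop with forward K5 and return K6; result (3 - s)/(s + 4)
Step 3: reduce the series chain (K3+K4), [K5/(1+K5*K6)]; result (3*s^2 - 6*s - 9)/(6*s^2 + 22*s - 8)
Step 4: reduce the parallel group K1, K2, ((K3+K4)*[K5/(1+K5*K6)]); result (-36*s^3 - 177*s^2 - 151*s + 50)/(12*s^2 + 44*s - 16)
T(s) is the step-4 result (common factors already cancelled). Leading coefficient of the denominator: 12. Divide through by 12 for the monic polynomial.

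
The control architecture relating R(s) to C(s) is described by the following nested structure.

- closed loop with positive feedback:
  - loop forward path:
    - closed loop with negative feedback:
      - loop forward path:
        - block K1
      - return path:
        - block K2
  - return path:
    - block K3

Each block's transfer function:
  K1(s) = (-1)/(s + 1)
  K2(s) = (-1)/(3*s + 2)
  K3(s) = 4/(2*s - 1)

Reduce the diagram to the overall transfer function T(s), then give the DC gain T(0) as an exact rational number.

First reduce the diagram to T(s).

1. apply the feedback formula to K1, K2 -> (-3*s - 2)/(3*s^2 + 5*s + 3)
2. feedback reduction of [K1/(1+K1*K2)], K3 -> (-6*s^2 - s + 2)/(6*s^3 + 7*s^2 + 13*s + 5)
The step-2 result is T(s). Setting s = 0: T(0) = 2/5.

Answer: 2/5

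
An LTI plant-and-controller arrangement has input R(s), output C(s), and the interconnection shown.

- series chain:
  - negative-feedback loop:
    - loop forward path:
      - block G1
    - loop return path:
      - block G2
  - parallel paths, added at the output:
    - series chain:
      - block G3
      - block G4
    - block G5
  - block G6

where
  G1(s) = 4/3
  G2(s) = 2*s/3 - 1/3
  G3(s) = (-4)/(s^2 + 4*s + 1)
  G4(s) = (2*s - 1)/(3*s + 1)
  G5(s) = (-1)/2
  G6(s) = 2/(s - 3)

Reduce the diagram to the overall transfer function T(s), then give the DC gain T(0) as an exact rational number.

Reducing step by step:

Step 1 - apply the feedback formula to G1, G2 gives 12/(8*s + 5)
Step 2 - reduce the series chain G3, G4 gives (4 - 8*s)/(3*s^3 + 13*s^2 + 7*s + 1)
Step 3 - reduce the parallel group (G3*G4), G5 gives (-3*s^3 - 13*s^2 - 23*s + 7)/(6*s^3 + 26*s^2 + 14*s + 2)
Step 4 - series reduction of [G1/(1+G1*G2)], ((G3*G4)+G5), G6 gives (-36*s^3 - 156*s^2 - 276*s + 84)/(24*s^5 + 47*s^4 - 236*s^3 - 320*s^2 - 124*s - 15)
Evaluating the step-4 result (the overall T(s)) at s = 0 gives T(0) = 84/(-15) = -28/5.

Answer: -28/5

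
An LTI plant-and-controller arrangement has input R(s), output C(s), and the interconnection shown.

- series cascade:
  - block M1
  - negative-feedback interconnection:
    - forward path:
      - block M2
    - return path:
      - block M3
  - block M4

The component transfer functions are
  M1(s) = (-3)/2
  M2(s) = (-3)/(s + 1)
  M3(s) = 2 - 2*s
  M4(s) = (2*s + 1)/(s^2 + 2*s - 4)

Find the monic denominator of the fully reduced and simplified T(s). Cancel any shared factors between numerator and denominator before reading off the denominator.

(1) reduce the feedback loop with forward M2 and return M3: (-3)/(7*s - 5)
(2) multiply M1, [M2/(1+M2*M3)], M4 (series): (18*s + 9)/(14*s^3 + 18*s^2 - 76*s + 40)
No further cancellation is possible in the step-2 result, so that is T(s). Its denominator becomes monic after dividing by the leading coefficient 14.

Therefore the answer is s^3 + 9*s^2/7 - 38*s/7 + 20/7.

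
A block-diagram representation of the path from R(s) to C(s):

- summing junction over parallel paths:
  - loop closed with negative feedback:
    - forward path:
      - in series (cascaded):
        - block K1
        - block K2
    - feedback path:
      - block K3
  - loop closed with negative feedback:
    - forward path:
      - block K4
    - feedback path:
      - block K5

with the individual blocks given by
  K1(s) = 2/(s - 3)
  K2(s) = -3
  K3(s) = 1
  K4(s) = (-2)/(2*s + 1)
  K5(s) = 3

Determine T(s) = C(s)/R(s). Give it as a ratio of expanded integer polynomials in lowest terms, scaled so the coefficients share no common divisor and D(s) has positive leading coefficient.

(1) combine K1, K2 in series -> (-6)/(s - 3)
(2) close the feedback loop around (K1*K2), K3 -> (-6)/(s - 9)
(3) apply the feedback formula to K4, K5 -> (-2)/(2*s - 5)
(4) parallel reduction of [(K1*K2)/(1+(K1*K2)*K3)], [K4/(1+K4*K5)], giving the overall T(s)

Answer: (48 - 14*s)/(2*s^2 - 23*s + 45)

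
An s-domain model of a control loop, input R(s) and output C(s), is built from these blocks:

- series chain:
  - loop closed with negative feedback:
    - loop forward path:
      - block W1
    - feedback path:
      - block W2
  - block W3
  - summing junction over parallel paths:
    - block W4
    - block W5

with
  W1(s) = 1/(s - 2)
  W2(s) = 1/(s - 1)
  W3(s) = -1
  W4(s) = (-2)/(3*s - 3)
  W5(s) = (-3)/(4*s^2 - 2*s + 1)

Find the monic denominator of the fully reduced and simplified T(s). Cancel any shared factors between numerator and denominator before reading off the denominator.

Step 1 - feedback reduction of W1, W2 = (s - 1)/(s^2 - 3*s + 3)
Step 2 - combine W4, W5 in parallel = (-8*s^2 - 5*s + 7)/(12*s^3 - 18*s^2 + 9*s - 3)
Step 3 - reduce the series chain [W1/(1+W1*W2)], W3, (W4+W5) = (8*s^2 + 5*s - 7)/(12*s^4 - 42*s^3 + 57*s^2 - 27*s + 9)
The result of step 3 is T(s) in lowest terms. Its denominator has leading coefficient 12; dividing the denominator through by 12 makes it monic.

Answer: s^4 - 7*s^3/2 + 19*s^2/4 - 9*s/4 + 3/4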